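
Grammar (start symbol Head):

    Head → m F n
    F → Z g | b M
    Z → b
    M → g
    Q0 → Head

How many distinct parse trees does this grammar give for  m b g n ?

2

Parse trees for m b g n:
  [Head m [F [Z b] g] n]
  [Head m [F b [M g]] n]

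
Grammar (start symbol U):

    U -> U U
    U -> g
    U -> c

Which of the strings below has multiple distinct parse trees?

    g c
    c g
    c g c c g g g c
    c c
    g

g c: 1 tree
c g: 1 tree
c g c c g g g c: 429 trees
c c: 1 tree
g: 1 tree

c g c c g g g c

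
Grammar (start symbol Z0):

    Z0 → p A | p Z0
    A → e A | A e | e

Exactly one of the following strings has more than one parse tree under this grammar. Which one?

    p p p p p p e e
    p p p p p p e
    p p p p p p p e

p p p p p p e e

p p p p p p e e: 2 trees
p p p p p p e: 1 tree
p p p p p p p e: 1 tree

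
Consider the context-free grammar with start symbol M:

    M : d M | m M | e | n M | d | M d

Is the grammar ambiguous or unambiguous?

Ambiguous

Witness: d d

Derivation 1: M ⇒ d M ⇒ d d
Derivation 2: M ⇒ M d ⇒ d d

Two distinct leftmost derivations for the same string.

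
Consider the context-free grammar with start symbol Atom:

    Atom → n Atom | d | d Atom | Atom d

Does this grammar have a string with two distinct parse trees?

Ambiguous

Witness: d d

Derivation 1: Atom ⇒ d Atom ⇒ d d
Derivation 2: Atom ⇒ Atom d ⇒ d d

Two distinct leftmost derivations for the same string.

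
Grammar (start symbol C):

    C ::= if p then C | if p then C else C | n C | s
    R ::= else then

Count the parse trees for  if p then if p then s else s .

Parse trees for if p then if p then s else s:
  [C if p then [C if p then [C s] else [C s]]]
  [C if p then [C if p then [C s]] else [C s]]

2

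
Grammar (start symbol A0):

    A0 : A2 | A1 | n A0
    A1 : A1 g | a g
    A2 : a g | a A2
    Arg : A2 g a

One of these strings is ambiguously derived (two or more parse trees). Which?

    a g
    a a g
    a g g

a g: 2 trees
a a g: 1 tree
a g g: 1 tree

a g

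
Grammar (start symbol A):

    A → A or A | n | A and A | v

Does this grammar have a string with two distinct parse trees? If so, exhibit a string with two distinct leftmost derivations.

Witness: n and n and n

Derivation 1: A ⇒ A and A ⇒ n and A ⇒ n and A and A ⇒ n and n and A ⇒ n and n and n
Derivation 2: A ⇒ A and A ⇒ A and A and A ⇒ n and A and A ⇒ n and n and A ⇒ n and n and n

Two distinct leftmost derivations for the same string.

Ambiguous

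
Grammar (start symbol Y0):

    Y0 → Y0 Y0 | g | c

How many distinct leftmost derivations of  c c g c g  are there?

14

Parse trees for c c g c g (showing first 6 of 14):
  [Y0 [Y0 c] [Y0 [Y0 c] [Y0 [Y0 g] [Y0 [Y0 c] [Y0 g]]]]]
  [Y0 [Y0 c] [Y0 [Y0 c] [Y0 [Y0 [Y0 g] [Y0 c]] [Y0 g]]]]
  [Y0 [Y0 c] [Y0 [Y0 [Y0 c] [Y0 g]] [Y0 [Y0 c] [Y0 g]]]]
  [Y0 [Y0 c] [Y0 [Y0 [Y0 c] [Y0 [Y0 g] [Y0 c]]] [Y0 g]]]
  [Y0 [Y0 c] [Y0 [Y0 [Y0 [Y0 c] [Y0 g]] [Y0 c]] [Y0 g]]]
  [Y0 [Y0 [Y0 c] [Y0 c]] [Y0 [Y0 g] [Y0 [Y0 c] [Y0 g]]]]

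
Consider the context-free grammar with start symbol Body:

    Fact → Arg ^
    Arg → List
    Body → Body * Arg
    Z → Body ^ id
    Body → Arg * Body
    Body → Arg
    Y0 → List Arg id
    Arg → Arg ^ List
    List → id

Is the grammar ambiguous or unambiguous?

Ambiguous

Witness: id * id

Derivation 1: Body ⇒ Body * Arg ⇒ Arg * Arg ⇒ List * Arg ⇒ id * Arg ⇒ id * List ⇒ id * id
Derivation 2: Body ⇒ Arg * Body ⇒ List * Body ⇒ id * Body ⇒ id * Arg ⇒ id * List ⇒ id * id

Two distinct leftmost derivations for the same string.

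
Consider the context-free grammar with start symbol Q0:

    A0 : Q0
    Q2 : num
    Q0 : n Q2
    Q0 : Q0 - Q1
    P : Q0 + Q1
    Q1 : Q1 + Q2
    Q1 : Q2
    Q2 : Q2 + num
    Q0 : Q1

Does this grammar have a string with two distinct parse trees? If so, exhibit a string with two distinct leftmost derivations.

Witness: num + num

Derivation 1: Q0 ⇒ Q1 ⇒ Q1 + Q2 ⇒ Q2 + Q2 ⇒ num + Q2 ⇒ num + num
Derivation 2: Q0 ⇒ Q1 ⇒ Q2 ⇒ Q2 + num ⇒ num + num

Two distinct leftmost derivations for the same string.

Ambiguous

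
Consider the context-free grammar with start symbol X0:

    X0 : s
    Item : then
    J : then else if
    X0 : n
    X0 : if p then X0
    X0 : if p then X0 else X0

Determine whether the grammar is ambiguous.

Ambiguous

Witness: if p then if p then n else n

Derivation 1: X0 ⇒ if p then X0 ⇒ if p then if p then X0 else X0 ⇒ if p then if p then n else X0 ⇒ if p then if p then n else n
Derivation 2: X0 ⇒ if p then X0 else X0 ⇒ if p then if p then X0 else X0 ⇒ if p then if p then n else X0 ⇒ if p then if p then n else n

Two distinct leftmost derivations for the same string.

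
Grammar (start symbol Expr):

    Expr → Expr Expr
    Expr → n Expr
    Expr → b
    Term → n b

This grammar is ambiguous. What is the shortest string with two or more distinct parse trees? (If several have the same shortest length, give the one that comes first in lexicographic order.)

b b b

length 1: no string has ≥2 trees
length 2: no string has ≥2 trees
length 3: b b b has 2 parse trees

Two derivations of b b b:
  Expr ⇒ Expr Expr ⇒ Expr Expr Expr ⇒ b Expr Expr ⇒ b b Expr ⇒ b b b
  Expr ⇒ Expr Expr ⇒ b Expr ⇒ b Expr Expr ⇒ b b Expr ⇒ b b b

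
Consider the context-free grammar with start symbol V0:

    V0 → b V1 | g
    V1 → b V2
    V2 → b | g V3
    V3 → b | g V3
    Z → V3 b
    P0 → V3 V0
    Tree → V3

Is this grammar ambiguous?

Unambiguous

(Z, P0, Tree are unreachable from V0, so their rules don't affect L(V0).) The reachable rules are right-linear with at most one rule per (nonterminal, next-terminal) pair. Each input token forces the next rule, so parsing is deterministic.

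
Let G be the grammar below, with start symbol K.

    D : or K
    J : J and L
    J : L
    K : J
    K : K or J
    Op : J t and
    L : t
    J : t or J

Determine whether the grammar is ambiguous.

Ambiguous

Witness: t or t

Derivation 1: K ⇒ J ⇒ t or J ⇒ t or L ⇒ t or t
Derivation 2: K ⇒ K or J ⇒ J or J ⇒ L or J ⇒ t or J ⇒ t or L ⇒ t or t

Two distinct leftmost derivations for the same string.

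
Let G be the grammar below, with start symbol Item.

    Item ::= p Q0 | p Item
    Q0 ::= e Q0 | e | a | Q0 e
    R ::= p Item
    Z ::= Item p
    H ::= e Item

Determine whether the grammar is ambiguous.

Ambiguous

Witness: p e e

Derivation 1: Item ⇒ p Q0 ⇒ p e Q0 ⇒ p e e
Derivation 2: Item ⇒ p Q0 ⇒ p Q0 e ⇒ p e e

Two distinct leftmost derivations for the same string.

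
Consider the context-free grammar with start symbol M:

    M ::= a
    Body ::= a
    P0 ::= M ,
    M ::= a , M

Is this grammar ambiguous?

Unambiguous

Only M is reachable from M; ignoring the rest: The reachable grammar is A → atom sep A | atom. Each atom is followed by either the separator (recurse) or end-of-string (stop) — no choice point.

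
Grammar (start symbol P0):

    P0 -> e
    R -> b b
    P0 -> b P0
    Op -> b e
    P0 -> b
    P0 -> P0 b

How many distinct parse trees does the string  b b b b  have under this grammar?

Parse trees for b b b b:
  [P0 b [P0 b [P0 b [P0 b]]]]
  [P0 b [P0 b [P0 [P0 b] b]]]
  [P0 b [P0 [P0 b [P0 b]] b]]
  [P0 b [P0 [P0 [P0 b] b] b]]
  [P0 [P0 b [P0 b [P0 b]]] b]
  [P0 [P0 b [P0 [P0 b] b]] b]
  [P0 [P0 [P0 b [P0 b]] b] b]
  [P0 [P0 [P0 [P0 b] b] b] b]

8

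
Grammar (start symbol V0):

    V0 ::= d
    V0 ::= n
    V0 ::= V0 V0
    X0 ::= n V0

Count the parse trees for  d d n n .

5

Parse trees for d d n n:
  [V0 [V0 d] [V0 [V0 d] [V0 [V0 n] [V0 n]]]]
  [V0 [V0 d] [V0 [V0 [V0 d] [V0 n]] [V0 n]]]
  [V0 [V0 [V0 d] [V0 d]] [V0 [V0 n] [V0 n]]]
  [V0 [V0 [V0 d] [V0 [V0 d] [V0 n]]] [V0 n]]
  [V0 [V0 [V0 [V0 d] [V0 d]] [V0 n]] [V0 n]]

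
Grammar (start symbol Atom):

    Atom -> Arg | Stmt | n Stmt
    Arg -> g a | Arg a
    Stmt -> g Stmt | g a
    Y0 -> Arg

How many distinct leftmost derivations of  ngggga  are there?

1

Parse trees for ngggga:
  [Atom n [Stmt g [Stmt g [Stmt g [Stmt g a]]]]]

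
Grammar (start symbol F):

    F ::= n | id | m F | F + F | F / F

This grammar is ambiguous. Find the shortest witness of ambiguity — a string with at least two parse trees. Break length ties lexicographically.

m id + id

length 1: no string has ≥2 trees
length 2: no string has ≥2 trees
length 3: no string has ≥2 trees
length 4: m id + id has 2 parse trees

Two derivations of m id + id:
  F ⇒ m F ⇒ m F + F ⇒ m id + F ⇒ m id + id
  F ⇒ F + F ⇒ m F + F ⇒ m id + F ⇒ m id + id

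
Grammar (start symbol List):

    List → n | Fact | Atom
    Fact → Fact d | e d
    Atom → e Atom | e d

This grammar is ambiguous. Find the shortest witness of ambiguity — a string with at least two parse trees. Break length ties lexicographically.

length 1: no string has ≥2 trees
length 2: e d has 2 parse trees

Two derivations of e d:
  List ⇒ Fact ⇒ e d
  List ⇒ Atom ⇒ e d

e d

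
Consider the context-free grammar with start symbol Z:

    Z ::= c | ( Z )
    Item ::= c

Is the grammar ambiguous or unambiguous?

Unambiguous

(Item is unreachable from Z, so its rules don't affect L(Z).) L(Z) is { openⁿ atom closeⁿ : n ≥ 0 }. The bracket depth fixes n, and the derivation is forced at every step.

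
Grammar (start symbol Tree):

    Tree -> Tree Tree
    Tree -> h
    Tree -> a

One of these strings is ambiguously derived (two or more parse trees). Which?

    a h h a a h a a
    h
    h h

a h h a a h a a

a h h a a h a a: 429 trees
h: 1 tree
h h: 1 tree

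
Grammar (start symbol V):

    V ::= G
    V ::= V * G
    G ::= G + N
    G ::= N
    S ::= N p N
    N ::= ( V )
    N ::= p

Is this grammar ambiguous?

Unambiguous

Only V, G, N are reachable from V; ignoring the rest: V → V * G | G  ;  G → G + N | N  — a left-associative chain with N at the bottom. Each string factors uniquely by precedence.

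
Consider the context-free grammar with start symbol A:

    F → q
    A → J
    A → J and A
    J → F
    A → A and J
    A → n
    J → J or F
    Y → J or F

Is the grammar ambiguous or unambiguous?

Ambiguous

Witness: q and q

Derivation 1: A ⇒ J and A ⇒ F and A ⇒ q and A ⇒ q and J ⇒ q and F ⇒ q and q
Derivation 2: A ⇒ A and J ⇒ J and J ⇒ F and J ⇒ q and J ⇒ q and F ⇒ q and q

Two distinct leftmost derivations for the same string.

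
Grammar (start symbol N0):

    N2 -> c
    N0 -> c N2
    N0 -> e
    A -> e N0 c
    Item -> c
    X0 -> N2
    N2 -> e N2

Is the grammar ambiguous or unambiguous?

Unambiguous

Only N0, N2 are reachable from N0; ignoring the rest: The reachable rules are right-linear with at most one rule per (nonterminal, next-terminal) pair. Each input token forces the next rule, so parsing is deterministic.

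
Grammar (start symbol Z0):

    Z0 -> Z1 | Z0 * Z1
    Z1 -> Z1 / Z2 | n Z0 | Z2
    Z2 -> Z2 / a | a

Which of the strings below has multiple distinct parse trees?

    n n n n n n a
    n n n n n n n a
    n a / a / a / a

n n n n n n a: 1 tree
n n n n n n n a: 1 tree
n a / a / a / a: 20 trees

n a / a / a / a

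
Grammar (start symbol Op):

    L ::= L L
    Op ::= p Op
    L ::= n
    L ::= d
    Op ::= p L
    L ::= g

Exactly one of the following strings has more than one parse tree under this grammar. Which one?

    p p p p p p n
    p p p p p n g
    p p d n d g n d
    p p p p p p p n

p p d n d g n d

p p p p p p n: 1 tree
p p p p p n g: 1 tree
p p d n d g n d: 42 trees
p p p p p p p n: 1 tree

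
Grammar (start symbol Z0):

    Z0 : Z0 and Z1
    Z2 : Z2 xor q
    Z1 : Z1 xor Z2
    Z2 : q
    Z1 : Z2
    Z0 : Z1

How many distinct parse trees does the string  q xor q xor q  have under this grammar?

4

Parse trees for q xor q xor q:
  [Z0 [Z1 [Z1 [Z2 q]] xor [Z2 [Z2 q] xor q]]]
  [Z0 [Z1 [Z1 [Z1 [Z2 q]] xor [Z2 q]] xor [Z2 q]]]
  [Z0 [Z1 [Z1 [Z2 [Z2 q] xor q]] xor [Z2 q]]]
  [Z0 [Z1 [Z2 [Z2 [Z2 q] xor q] xor q]]]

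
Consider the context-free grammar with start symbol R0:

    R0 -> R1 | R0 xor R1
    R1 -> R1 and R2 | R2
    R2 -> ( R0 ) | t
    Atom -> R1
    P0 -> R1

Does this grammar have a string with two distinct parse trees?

Unambiguous

(Atom, P0 are unreachable from R0, so their rules don't affect L(R0).) R0 → R0 xor R1 | R1  ;  R1 → R1 and R2 | R2  — a left-associative chain with R2 at the bottom. Each string factors uniquely by precedence.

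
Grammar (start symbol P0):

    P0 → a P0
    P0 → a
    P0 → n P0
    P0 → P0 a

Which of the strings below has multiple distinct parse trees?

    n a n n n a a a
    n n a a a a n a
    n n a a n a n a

n a n n n a a a: 29 trees
n n a a a a n a: 1 tree
n n a a n a n a: 1 tree

n a n n n a a a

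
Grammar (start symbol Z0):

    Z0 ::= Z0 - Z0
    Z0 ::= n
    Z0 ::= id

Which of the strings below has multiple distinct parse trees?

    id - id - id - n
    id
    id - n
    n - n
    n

id - id - id - n

id - id - id - n: 5 trees
id: 1 tree
id - n: 1 tree
n - n: 1 tree
n: 1 tree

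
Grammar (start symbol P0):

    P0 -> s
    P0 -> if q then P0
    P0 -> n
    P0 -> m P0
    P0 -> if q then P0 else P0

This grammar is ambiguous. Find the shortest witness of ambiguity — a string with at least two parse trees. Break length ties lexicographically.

if q then if q then n else n

length 1: no string has ≥2 trees
length 2: no string has ≥2 trees
length 3: no string has ≥2 trees
length 4: no string has ≥2 trees
length 5: no string has ≥2 trees
length 6: no string has ≥2 trees
length 7: no string has ≥2 trees
length 8: no string has ≥2 trees
length 9: if q then if q then n else n has 2 parse trees

Two derivations of if q then if q then n else n:
  P0 ⇒ if q then P0 ⇒ if q then if q then P0 else P0 ⇒ if q then if q then n else P0 ⇒ if q then if q then n else n
  P0 ⇒ if q then P0 else P0 ⇒ if q then if q then P0 else P0 ⇒ if q then if q then n else P0 ⇒ if q then if q then n else n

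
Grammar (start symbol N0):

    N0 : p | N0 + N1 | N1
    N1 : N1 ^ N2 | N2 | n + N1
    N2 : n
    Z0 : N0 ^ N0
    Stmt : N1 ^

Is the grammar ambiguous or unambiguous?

Witness: n + n

Derivation 1: N0 ⇒ N0 + N1 ⇒ N1 + N1 ⇒ N2 + N1 ⇒ n + N1 ⇒ n + N2 ⇒ n + n
Derivation 2: N0 ⇒ N1 ⇒ n + N1 ⇒ n + N2 ⇒ n + n

Two distinct leftmost derivations for the same string.

Ambiguous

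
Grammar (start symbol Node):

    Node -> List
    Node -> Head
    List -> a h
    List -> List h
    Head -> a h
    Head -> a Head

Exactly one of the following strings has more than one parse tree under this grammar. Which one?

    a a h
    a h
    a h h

a h

a a h: 1 tree
a h: 2 trees
a h h: 1 tree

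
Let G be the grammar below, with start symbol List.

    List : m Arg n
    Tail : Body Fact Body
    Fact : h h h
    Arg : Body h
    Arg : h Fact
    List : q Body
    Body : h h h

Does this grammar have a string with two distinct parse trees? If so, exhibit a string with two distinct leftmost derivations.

Ambiguous

Witness: m h h h h n

Derivation 1: List ⇒ m Arg n ⇒ m Body h n ⇒ m h h h h n
Derivation 2: List ⇒ m Arg n ⇒ m h Fact n ⇒ m h h h h n

Two distinct leftmost derivations for the same string.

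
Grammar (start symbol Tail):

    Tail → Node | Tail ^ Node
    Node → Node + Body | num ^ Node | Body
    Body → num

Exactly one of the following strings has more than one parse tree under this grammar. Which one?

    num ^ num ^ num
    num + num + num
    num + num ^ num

num ^ num ^ num: 4 trees
num + num + num: 1 tree
num + num ^ num: 1 tree

num ^ num ^ num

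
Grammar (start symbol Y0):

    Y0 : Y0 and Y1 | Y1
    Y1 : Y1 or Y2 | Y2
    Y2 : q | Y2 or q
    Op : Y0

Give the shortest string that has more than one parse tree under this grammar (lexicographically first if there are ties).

length 1: no string has ≥2 trees
length 3: q or q has 2 parse trees

Two derivations of q or q:
  Y0 ⇒ Y1 ⇒ Y1 or Y2 ⇒ Y2 or Y2 ⇒ q or Y2 ⇒ q or q
  Y0 ⇒ Y1 ⇒ Y2 ⇒ Y2 or q ⇒ q or q

q or q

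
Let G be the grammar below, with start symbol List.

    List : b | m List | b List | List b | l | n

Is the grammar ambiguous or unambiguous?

Ambiguous

Witness: b b

Derivation 1: List ⇒ b List ⇒ b b
Derivation 2: List ⇒ List b ⇒ b b

Two distinct leftmost derivations for the same string.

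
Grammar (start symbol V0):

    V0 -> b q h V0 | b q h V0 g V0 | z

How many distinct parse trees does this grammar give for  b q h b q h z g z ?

2

Parse trees for b q h b q h z g z:
  [V0 b q h [V0 b q h [V0 z] g [V0 z]]]
  [V0 b q h [V0 b q h [V0 z]] g [V0 z]]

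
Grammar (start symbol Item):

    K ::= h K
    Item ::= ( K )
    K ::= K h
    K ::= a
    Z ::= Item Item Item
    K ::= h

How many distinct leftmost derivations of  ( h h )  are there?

Parse trees for ( h h ):
  [Item ( [K h [K h]] )]
  [Item ( [K [K h] h] )]

2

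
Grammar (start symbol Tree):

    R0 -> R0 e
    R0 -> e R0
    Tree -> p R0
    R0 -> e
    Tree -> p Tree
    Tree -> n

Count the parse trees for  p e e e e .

8

Parse trees for p e e e e:
  [Tree p [R0 [R0 [R0 [R0 e] e] e] e]]
  [Tree p [R0 [R0 [R0 e [R0 e]] e] e]]
  [Tree p [R0 [R0 e [R0 [R0 e] e]] e]]
  [Tree p [R0 [R0 e [R0 e [R0 e]]] e]]
  [Tree p [R0 e [R0 [R0 [R0 e] e] e]]]
  [Tree p [R0 e [R0 [R0 e [R0 e]] e]]]
  [Tree p [R0 e [R0 e [R0 [R0 e] e]]]]
  [Tree p [R0 e [R0 e [R0 e [R0 e]]]]]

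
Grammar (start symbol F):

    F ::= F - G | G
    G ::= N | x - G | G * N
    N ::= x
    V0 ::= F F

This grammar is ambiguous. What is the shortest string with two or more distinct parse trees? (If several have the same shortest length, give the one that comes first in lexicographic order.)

x - x

length 1: no string has ≥2 trees
length 3: x - x has 2 parse trees

Two derivations of x - x:
  F ⇒ F - G ⇒ G - G ⇒ N - G ⇒ x - G ⇒ x - N ⇒ x - x
  F ⇒ G ⇒ x - G ⇒ x - N ⇒ x - x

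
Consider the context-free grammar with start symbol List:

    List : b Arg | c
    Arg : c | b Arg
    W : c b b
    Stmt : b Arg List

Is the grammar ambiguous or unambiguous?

Only List, Arg are reachable from List; ignoring the rest: The reachable rules are right-linear with at most one rule per (nonterminal, next-terminal) pair. Each input token forces the next rule, so parsing is deterministic.

Unambiguous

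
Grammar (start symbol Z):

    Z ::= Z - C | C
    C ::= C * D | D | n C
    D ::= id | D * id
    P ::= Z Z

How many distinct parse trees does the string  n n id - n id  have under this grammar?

Parse trees for n n id - n id:
  [Z [Z [C n [C n [C [D id]]]]] - [C n [C [D id]]]]

1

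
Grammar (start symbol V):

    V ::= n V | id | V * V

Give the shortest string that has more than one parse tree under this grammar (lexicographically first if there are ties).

length 1: no string has ≥2 trees
length 2: no string has ≥2 trees
length 3: no string has ≥2 trees
length 4: n id * id has 2 parse trees

Two derivations of n id * id:
  V ⇒ n V ⇒ n V * V ⇒ n id * V ⇒ n id * id
  V ⇒ V * V ⇒ n V * V ⇒ n id * V ⇒ n id * id

n id * id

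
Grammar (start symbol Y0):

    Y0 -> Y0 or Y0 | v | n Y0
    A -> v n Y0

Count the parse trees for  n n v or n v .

3

Parse trees for n n v or n v:
  [Y0 [Y0 n [Y0 n [Y0 v]]] or [Y0 n [Y0 v]]]
  [Y0 n [Y0 [Y0 n [Y0 v]] or [Y0 n [Y0 v]]]]
  [Y0 n [Y0 n [Y0 [Y0 v] or [Y0 n [Y0 v]]]]]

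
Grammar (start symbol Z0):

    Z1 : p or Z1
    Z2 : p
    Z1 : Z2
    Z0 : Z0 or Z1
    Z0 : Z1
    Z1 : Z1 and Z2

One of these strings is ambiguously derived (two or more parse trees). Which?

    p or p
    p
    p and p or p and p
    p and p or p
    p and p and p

p or p

p or p: 2 trees
p: 1 tree
p and p or p and p: 1 tree
p and p or p: 1 tree
p and p and p: 1 tree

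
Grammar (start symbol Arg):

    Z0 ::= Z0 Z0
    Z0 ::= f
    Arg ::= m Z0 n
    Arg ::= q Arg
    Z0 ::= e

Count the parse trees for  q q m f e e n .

Parse trees for q q m f e e n:
  [Arg q [Arg q [Arg m [Z0 [Z0 f] [Z0 [Z0 e] [Z0 e]]] n]]]
  [Arg q [Arg q [Arg m [Z0 [Z0 [Z0 f] [Z0 e]] [Z0 e]] n]]]

2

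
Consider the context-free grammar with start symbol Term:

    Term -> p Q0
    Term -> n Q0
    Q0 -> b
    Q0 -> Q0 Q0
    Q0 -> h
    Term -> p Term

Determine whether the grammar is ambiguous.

Ambiguous

Witness: n b b b

Derivation 1: Term ⇒ n Q0 ⇒ n Q0 Q0 ⇒ n b Q0 ⇒ n b Q0 Q0 ⇒ n b b Q0 ⇒ n b b b
Derivation 2: Term ⇒ n Q0 ⇒ n Q0 Q0 ⇒ n Q0 Q0 Q0 ⇒ n b Q0 Q0 ⇒ n b b Q0 ⇒ n b b b

Two distinct leftmost derivations for the same string.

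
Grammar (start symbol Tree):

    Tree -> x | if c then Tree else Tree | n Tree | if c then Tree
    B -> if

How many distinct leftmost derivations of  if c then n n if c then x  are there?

Parse trees for if c then n n if c then x:
  [Tree if c then [Tree n [Tree n [Tree if c then [Tree x]]]]]

1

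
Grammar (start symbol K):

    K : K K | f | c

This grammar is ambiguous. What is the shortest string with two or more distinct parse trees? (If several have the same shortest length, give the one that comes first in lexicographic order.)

c c c

length 1: no string has ≥2 trees
length 2: no string has ≥2 trees
length 3: c c c has 2 parse trees

Two derivations of c c c:
  K ⇒ K K ⇒ K K K ⇒ c K K ⇒ c c K ⇒ c c c
  K ⇒ K K ⇒ c K ⇒ c K K ⇒ c c K ⇒ c c c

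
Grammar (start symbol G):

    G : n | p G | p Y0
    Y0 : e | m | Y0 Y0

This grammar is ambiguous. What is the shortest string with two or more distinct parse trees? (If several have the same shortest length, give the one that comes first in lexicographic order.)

p e e e

length 1: no string has ≥2 trees
length 2: no string has ≥2 trees
length 3: no string has ≥2 trees
length 4: p e e e has 2 parse trees

Two derivations of p e e e:
  G ⇒ p Y0 ⇒ p Y0 Y0 ⇒ p e Y0 ⇒ p e Y0 Y0 ⇒ p e e Y0 ⇒ p e e e
  G ⇒ p Y0 ⇒ p Y0 Y0 ⇒ p Y0 Y0 Y0 ⇒ p e Y0 Y0 ⇒ p e e Y0 ⇒ p e e e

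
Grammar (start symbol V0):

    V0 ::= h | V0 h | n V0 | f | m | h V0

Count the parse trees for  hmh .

Parse trees for hmh:
  [V0 [V0 h [V0 m]] h]
  [V0 h [V0 [V0 m] h]]

2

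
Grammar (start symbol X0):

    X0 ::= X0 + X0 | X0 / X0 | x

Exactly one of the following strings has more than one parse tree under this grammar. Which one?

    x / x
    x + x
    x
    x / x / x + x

x / x / x + x

x / x: 1 tree
x + x: 1 tree
x: 1 tree
x / x / x + x: 5 trees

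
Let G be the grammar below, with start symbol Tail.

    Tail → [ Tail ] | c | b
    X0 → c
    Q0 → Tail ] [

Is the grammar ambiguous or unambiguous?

Unambiguous

(X0, Q0 are unreachable from Tail, so their rules don't affect L(Tail).) L(Tail) is { openⁿ atom closeⁿ : n ≥ 0 }. The bracket depth fixes n, and the derivation is forced at every step.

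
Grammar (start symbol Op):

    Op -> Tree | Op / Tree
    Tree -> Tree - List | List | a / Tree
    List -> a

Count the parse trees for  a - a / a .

1

Parse trees for a - a / a:
  [Op [Op [Tree [Tree [List a]] - [List a]]] / [Tree [List a]]]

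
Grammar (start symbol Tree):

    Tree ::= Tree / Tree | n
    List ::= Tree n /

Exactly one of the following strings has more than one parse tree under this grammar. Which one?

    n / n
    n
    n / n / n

n / n: 1 tree
n: 1 tree
n / n / n: 2 trees

n / n / n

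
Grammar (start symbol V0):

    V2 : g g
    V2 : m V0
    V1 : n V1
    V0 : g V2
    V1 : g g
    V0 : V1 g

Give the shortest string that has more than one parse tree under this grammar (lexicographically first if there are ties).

length 3: g g g has 2 parse trees

Two derivations of g g g:
  V0 ⇒ g V2 ⇒ g g g
  V0 ⇒ V1 g ⇒ g g g

g g g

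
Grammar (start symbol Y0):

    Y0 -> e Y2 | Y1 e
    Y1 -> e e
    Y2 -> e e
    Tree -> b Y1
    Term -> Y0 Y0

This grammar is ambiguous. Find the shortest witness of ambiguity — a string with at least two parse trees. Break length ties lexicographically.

e e e

length 3: e e e has 2 parse trees

Two derivations of e e e:
  Y0 ⇒ e Y2 ⇒ e e e
  Y0 ⇒ Y1 e ⇒ e e e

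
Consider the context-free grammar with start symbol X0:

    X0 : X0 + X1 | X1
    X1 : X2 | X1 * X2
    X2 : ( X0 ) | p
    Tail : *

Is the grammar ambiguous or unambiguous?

(Tail is unreachable from X0, so its rules don't affect L(X0).) This is a standard precedence ladder (X0 over X1 over X2), with each level left-recursive on its own operator ('+' at X0, '*' at X1). That structure is LR(1), hence unambiguous.

Unambiguous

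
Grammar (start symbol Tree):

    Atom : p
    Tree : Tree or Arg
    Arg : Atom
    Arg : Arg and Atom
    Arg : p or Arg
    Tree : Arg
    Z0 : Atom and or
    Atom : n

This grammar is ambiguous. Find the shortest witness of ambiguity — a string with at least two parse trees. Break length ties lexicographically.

length 1: no string has ≥2 trees
length 3: p or n has 2 parse trees

Two derivations of p or n:
  Tree ⇒ Tree or Arg ⇒ Arg or Arg ⇒ Atom or Arg ⇒ p or Arg ⇒ p or Atom ⇒ p or n
  Tree ⇒ Arg ⇒ p or Arg ⇒ p or Atom ⇒ p or n

p or n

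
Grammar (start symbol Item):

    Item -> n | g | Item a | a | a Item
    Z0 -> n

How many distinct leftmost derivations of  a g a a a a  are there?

5

Parse trees for a g a a a a:
  [Item [Item [Item [Item [Item a [Item g]] a] a] a] a]
  [Item [Item [Item [Item a [Item [Item g] a]] a] a] a]
  [Item [Item [Item a [Item [Item [Item g] a] a]] a] a]
  [Item [Item a [Item [Item [Item [Item g] a] a] a]] a]
  [Item a [Item [Item [Item [Item [Item g] a] a] a] a]]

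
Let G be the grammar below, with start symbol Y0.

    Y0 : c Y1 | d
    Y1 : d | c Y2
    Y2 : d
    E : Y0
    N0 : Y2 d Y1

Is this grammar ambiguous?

Unambiguous

(E, N0 are unreachable from Y0, so their rules don't affect L(Y0).) Restricted to the reachable nonterminals, every rule has the form A → t or A → t B, and no two rules for the same A share a first terminal. The grammar encodes a DFA — one run per string.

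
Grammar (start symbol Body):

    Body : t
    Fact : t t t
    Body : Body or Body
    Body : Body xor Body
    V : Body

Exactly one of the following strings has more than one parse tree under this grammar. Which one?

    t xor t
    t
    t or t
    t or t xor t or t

t xor t: 1 tree
t: 1 tree
t or t: 1 tree
t or t xor t or t: 5 trees

t or t xor t or t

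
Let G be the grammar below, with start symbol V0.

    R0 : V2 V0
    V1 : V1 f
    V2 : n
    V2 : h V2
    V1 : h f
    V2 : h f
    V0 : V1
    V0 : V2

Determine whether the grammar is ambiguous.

Witness: h f

Derivation 1: V0 ⇒ V1 ⇒ h f
Derivation 2: V0 ⇒ V2 ⇒ h f

Two distinct leftmost derivations for the same string.

Ambiguous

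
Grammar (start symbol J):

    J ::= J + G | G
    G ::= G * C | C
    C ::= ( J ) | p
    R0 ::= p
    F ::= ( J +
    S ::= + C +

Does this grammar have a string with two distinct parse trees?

Unambiguous

(R0, F, S are unreachable from J, so their rules don't affect L(J).) J → J + G | G  ;  G → G * C | C  — a left-associative chain with C at the bottom. Each string factors uniquely by precedence.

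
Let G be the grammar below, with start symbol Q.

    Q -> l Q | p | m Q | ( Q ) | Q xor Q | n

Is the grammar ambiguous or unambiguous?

Witness: l n xor n

Derivation 1: Q ⇒ l Q ⇒ l Q xor Q ⇒ l n xor Q ⇒ l n xor n
Derivation 2: Q ⇒ Q xor Q ⇒ l Q xor Q ⇒ l n xor Q ⇒ l n xor n

Two distinct leftmost derivations for the same string.

Ambiguous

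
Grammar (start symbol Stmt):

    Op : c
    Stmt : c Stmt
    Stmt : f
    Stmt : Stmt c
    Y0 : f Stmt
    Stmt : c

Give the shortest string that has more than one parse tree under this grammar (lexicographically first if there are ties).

c c

length 1: no string has ≥2 trees
length 2: c c has 2 parse trees

Two derivations of c c:
  Stmt ⇒ c Stmt ⇒ c c
  Stmt ⇒ Stmt c ⇒ c c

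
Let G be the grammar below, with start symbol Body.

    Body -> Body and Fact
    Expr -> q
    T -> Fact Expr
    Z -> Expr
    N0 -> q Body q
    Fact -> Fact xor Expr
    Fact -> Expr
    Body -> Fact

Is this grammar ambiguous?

Unambiguous

Only Body, Fact, Expr are reachable from Body; ignoring the rest: This is a standard precedence ladder (Body over Fact over Expr), with each level left-recursive on its own operator ('and' at Body, 'xor' at Fact). That structure is LR(1), hence unambiguous.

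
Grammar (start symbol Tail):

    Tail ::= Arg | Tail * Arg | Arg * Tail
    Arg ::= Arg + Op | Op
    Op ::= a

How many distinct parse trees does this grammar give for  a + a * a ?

Parse trees for a + a * a:
  [Tail [Tail [Arg [Arg [Op a]] + [Op a]]] * [Arg [Op a]]]
  [Tail [Arg [Arg [Op a]] + [Op a]] * [Tail [Arg [Op a]]]]

2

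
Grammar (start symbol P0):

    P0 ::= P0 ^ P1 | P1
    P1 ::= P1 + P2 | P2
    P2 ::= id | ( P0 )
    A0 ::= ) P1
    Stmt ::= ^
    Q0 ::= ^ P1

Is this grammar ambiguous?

Only P0, P1, P2 are reachable from P0; ignoring the rest: The grammar is stratified — P0 handles '^' (left-recursive), P1 handles '+', P2 atoms. Each operator has a fixed associativity and precedence level, so every string has one parse.

Unambiguous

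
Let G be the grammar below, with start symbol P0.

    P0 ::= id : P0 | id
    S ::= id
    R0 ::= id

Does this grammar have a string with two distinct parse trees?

Unambiguous

(S, R0 are unreachable from P0, so their rules don't affect L(P0).) The reachable grammar is A → atom sep A | atom. Each atom is followed by either the separator (recurse) or end-of-string (stop) — no choice point.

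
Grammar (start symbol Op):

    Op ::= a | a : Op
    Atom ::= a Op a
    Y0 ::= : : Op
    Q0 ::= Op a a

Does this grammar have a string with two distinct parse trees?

(Atom, Y0, Q0 are unreachable from Op, so their rules don't affect L(Op).) Right-recursive list with a separator: after each atom, whether the separator follows determines the rule. One parse per string.

Unambiguous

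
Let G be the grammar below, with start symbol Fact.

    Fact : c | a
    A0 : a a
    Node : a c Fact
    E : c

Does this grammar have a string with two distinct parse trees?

Only Fact is reachable from Fact; ignoring the rest: Restricted to the reachable nonterminals, every rule has the form A → t or A → t B, and no two rules for the same A share a first terminal. The grammar encodes a DFA — one run per string.

Unambiguous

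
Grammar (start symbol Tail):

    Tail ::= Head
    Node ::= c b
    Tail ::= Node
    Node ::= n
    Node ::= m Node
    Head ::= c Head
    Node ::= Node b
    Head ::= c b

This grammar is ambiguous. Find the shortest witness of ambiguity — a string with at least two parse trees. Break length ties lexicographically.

c b

length 1: no string has ≥2 trees
length 2: c b has 2 parse trees

Two derivations of c b:
  Tail ⇒ Head ⇒ c b
  Tail ⇒ Node ⇒ c b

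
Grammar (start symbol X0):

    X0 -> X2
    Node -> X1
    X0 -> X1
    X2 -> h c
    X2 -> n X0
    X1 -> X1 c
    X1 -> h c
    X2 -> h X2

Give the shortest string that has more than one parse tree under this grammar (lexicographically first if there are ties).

h c

length 2: h c has 2 parse trees

Two derivations of h c:
  X0 ⇒ X2 ⇒ h c
  X0 ⇒ X1 ⇒ h c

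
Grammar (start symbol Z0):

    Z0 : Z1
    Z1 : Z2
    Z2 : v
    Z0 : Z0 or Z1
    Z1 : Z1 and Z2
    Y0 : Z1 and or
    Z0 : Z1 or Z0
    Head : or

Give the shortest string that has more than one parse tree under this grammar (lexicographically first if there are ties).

v or v

length 1: no string has ≥2 trees
length 3: v or v has 2 parse trees

Two derivations of v or v:
  Z0 ⇒ Z0 or Z1 ⇒ Z1 or Z1 ⇒ Z2 or Z1 ⇒ v or Z1 ⇒ v or Z2 ⇒ v or v
  Z0 ⇒ Z1 or Z0 ⇒ Z2 or Z0 ⇒ v or Z0 ⇒ v or Z1 ⇒ v or Z2 ⇒ v or v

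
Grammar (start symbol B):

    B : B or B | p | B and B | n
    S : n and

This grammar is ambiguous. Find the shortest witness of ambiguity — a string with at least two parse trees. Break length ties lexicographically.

n and n and n

length 1: no string has ≥2 trees
length 3: no string has ≥2 trees
length 5: n and n and n has 2 parse trees

Two derivations of n and n and n:
  B ⇒ B and B ⇒ B and B and B ⇒ n and B and B ⇒ n and n and B ⇒ n and n and n
  B ⇒ B and B ⇒ n and B ⇒ n and B and B ⇒ n and n and B ⇒ n and n and n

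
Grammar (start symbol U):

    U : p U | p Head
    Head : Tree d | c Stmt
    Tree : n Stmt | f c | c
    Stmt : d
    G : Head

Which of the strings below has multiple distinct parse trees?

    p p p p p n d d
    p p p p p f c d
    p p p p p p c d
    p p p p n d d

p p p p p p c d

p p p p p n d d: 1 tree
p p p p p f c d: 1 tree
p p p p p p c d: 2 trees
p p p p n d d: 1 tree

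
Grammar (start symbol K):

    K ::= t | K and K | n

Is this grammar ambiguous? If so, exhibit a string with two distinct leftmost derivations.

Ambiguous

Witness: n and n and n

Derivation 1: K ⇒ K and K ⇒ K and K and K ⇒ n and K and K ⇒ n and n and K ⇒ n and n and n
Derivation 2: K ⇒ K and K ⇒ n and K ⇒ n and K and K ⇒ n and n and K ⇒ n and n and n

Two distinct leftmost derivations for the same string.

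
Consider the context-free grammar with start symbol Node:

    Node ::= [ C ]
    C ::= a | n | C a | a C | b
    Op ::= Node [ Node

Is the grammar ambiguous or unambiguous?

Ambiguous

Witness: [ a a ]

Derivation 1: Node ⇒ [ C ] ⇒ [ C a ] ⇒ [ a a ]
Derivation 2: Node ⇒ [ C ] ⇒ [ a C ] ⇒ [ a a ]

Two distinct leftmost derivations for the same string.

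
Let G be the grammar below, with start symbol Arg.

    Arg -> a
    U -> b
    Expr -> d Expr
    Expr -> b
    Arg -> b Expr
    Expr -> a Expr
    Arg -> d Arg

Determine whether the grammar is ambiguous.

Unambiguous

(U is unreachable from Arg, so its rules don't affect L(Arg).) Restricted to the reachable nonterminals, every rule has the form A → t or A → t B, and no two rules for the same A share a first terminal. The grammar encodes a DFA — one run per string.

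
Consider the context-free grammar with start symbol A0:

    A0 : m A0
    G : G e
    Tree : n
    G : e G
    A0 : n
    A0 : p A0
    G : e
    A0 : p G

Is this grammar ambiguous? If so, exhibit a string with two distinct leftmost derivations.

Witness: p e e

Derivation 1: A0 ⇒ p G ⇒ p G e ⇒ p e e
Derivation 2: A0 ⇒ p G ⇒ p e G ⇒ p e e

Two distinct leftmost derivations for the same string.

Ambiguous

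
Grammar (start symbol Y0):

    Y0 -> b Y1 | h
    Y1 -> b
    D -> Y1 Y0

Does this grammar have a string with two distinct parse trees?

Unambiguous

(D is unreachable from Y0, so its rules don't affect L(Y0).) Each reachable nonterminal has at most one production per leading terminal, and all productions are right-linear; the derivation is determined token-by-token.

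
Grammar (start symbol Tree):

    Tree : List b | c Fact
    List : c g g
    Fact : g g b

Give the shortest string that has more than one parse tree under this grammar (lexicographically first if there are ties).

length 4: c g g b has 2 parse trees

Two derivations of c g g b:
  Tree ⇒ List b ⇒ c g g b
  Tree ⇒ c Fact ⇒ c g g b

c g g b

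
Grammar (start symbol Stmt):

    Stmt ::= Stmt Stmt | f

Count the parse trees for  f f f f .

5

Parse trees for f f f f:
  [Stmt [Stmt f] [Stmt [Stmt f] [Stmt [Stmt f] [Stmt f]]]]
  [Stmt [Stmt f] [Stmt [Stmt [Stmt f] [Stmt f]] [Stmt f]]]
  [Stmt [Stmt [Stmt f] [Stmt f]] [Stmt [Stmt f] [Stmt f]]]
  [Stmt [Stmt [Stmt f] [Stmt [Stmt f] [Stmt f]]] [Stmt f]]
  [Stmt [Stmt [Stmt [Stmt f] [Stmt f]] [Stmt f]] [Stmt f]]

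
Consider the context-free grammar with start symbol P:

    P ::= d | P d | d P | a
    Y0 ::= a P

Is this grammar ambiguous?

Witness: d d

Derivation 1: P ⇒ P d ⇒ d d
Derivation 2: P ⇒ d P ⇒ d d

Two distinct leftmost derivations for the same string.

Ambiguous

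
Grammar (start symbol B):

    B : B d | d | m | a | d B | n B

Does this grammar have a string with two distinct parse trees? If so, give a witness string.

Witness: d d

Derivation 1: B ⇒ B d ⇒ d d
Derivation 2: B ⇒ d B ⇒ d d

Two distinct leftmost derivations for the same string.

Ambiguous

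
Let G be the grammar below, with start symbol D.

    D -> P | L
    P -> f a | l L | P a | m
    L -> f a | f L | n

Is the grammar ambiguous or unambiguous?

Witness: f a

Derivation 1: D ⇒ P ⇒ f a
Derivation 2: D ⇒ L ⇒ f a

Two distinct leftmost derivations for the same string.

Ambiguous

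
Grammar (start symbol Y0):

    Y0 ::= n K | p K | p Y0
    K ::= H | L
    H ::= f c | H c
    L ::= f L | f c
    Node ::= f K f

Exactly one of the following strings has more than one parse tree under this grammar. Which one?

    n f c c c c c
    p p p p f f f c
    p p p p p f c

n f c c c c c: 1 tree
p p p p f f f c: 1 tree
p p p p p f c: 2 trees

p p p p p f c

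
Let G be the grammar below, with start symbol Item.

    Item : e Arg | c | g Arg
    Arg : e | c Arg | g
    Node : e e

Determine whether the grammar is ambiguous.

(Node is unreachable from Item, so its rules don't affect L(Item).) Each reachable nonterminal has at most one production per leading terminal, and all productions are right-linear; the derivation is determined token-by-token.

Unambiguous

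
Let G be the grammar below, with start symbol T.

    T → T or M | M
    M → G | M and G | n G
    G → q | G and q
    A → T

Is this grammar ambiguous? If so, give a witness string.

Ambiguous

Witness: q and q

Derivation 1: T ⇒ M ⇒ G ⇒ G and q ⇒ q and q
Derivation 2: T ⇒ M ⇒ M and G ⇒ G and G ⇒ q and G ⇒ q and q

Two distinct leftmost derivations for the same string.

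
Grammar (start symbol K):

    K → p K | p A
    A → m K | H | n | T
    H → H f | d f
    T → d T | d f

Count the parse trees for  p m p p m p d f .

Parse trees for p m p p m p d f:
  [K p [A m [K p [K p [A m [K p [A [H d f]]]]]]]]
  [K p [A m [K p [K p [A m [K p [A [T d f]]]]]]]]

2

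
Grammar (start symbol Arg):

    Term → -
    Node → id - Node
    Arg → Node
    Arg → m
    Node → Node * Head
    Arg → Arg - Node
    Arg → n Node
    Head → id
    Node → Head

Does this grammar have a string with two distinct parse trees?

Ambiguous

Witness: id - id

Derivation 1: Arg ⇒ Node ⇒ id - Node ⇒ id - Head ⇒ id - id
Derivation 2: Arg ⇒ Arg - Node ⇒ Node - Node ⇒ Head - Node ⇒ id - Node ⇒ id - Head ⇒ id - id

Two distinct leftmost derivations for the same string.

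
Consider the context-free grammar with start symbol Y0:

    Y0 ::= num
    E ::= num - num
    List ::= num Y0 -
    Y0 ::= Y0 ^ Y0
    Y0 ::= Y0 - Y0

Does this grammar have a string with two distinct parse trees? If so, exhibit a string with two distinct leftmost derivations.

Ambiguous

Witness: num - num - num

Derivation 1: Y0 ⇒ Y0 - Y0 ⇒ num - Y0 ⇒ num - Y0 - Y0 ⇒ num - num - Y0 ⇒ num - num - num
Derivation 2: Y0 ⇒ Y0 - Y0 ⇒ Y0 - Y0 - Y0 ⇒ num - Y0 - Y0 ⇒ num - num - Y0 ⇒ num - num - num

Two distinct leftmost derivations for the same string.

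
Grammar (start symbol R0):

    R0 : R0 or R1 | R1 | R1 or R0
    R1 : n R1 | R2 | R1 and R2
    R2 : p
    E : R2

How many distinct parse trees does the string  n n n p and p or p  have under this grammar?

Parse trees for n n n p and p or p:
  [R0 [R0 [R1 n [R1 n [R1 n [R1 [R1 [R2 p]] and [R2 p]]]]]] or [R1 [R2 p]]]
  [R0 [R0 [R1 n [R1 n [R1 [R1 n [R1 [R2 p]]] and [R2 p]]]]] or [R1 [R2 p]]]
  [R0 [R0 [R1 n [R1 [R1 n [R1 n [R1 [R2 p]]]] and [R2 p]]]] or [R1 [R2 p]]]
  [R0 [R0 [R1 [R1 n [R1 n [R1 n [R1 [R2 p]]]]] and [R2 p]]] or [R1 [R2 p]]]
  [R0 [R1 n [R1 n [R1 n [R1 [R1 [R2 p]] and [R2 p]]]]] or [R0 [R1 [R2 p]]]]
  [R0 [R1 n [R1 n [R1 [R1 n [R1 [R2 p]]] and [R2 p]]]] or [R0 [R1 [R2 p]]]]
  [R0 [R1 n [R1 [R1 n [R1 n [R1 [R2 p]]]] and [R2 p]]] or [R0 [R1 [R2 p]]]]
  [R0 [R1 [R1 n [R1 n [R1 n [R1 [R2 p]]]]] and [R2 p]] or [R0 [R1 [R2 p]]]]

8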